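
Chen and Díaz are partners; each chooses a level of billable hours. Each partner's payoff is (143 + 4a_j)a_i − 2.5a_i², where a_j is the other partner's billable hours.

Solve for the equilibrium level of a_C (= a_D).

Chen's payoff is (143 + 4a_D)a_C − 2.5a_C².
∂π/∂a_C = 143 + 4a_D − 5a_C = 0, so a_C = 28.6 + 0.8a_D.
By symmetry a_D = a_C; substituting into the reaction function, 0.2a_C = 28.6 and a_C = 143.

143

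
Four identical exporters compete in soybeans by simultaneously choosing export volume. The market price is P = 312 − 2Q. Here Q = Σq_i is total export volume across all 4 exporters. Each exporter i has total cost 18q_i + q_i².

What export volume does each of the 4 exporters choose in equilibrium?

A representative exporter's profit is π_i = q_i(312 − 2Q) − 18q_i − q_i², with Q = q_i + Σ_{j≠i} q_j.
First-order condition: 294 − 6q_i − 2Σ_{j≠i} q_j = 0.
Imposing symmetry (q_j = q for all j) turns Σ_{j≠i} q_j into 3q, so 294 = 12q and q = 24.5.

24.5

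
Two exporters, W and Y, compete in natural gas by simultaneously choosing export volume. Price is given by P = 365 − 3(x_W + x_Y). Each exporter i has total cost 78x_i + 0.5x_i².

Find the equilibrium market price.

192.8

Exporter W's profit: π = x_W(365 − 3(x_W + x_Y)) − 78x_W − 0.5x_W².
∂π/∂x_W = 287 − 7x_W − 3x_Y = 0, so x_W = 41 − (3/7)x_Y.
The game is symmetric, so in equilibrium x_Y = x_W: the reaction function gives (10/7)x_W = 41, hence x_W = 28.7.
Equilibrium price: P = 365 − 3·57.4 = 192.8.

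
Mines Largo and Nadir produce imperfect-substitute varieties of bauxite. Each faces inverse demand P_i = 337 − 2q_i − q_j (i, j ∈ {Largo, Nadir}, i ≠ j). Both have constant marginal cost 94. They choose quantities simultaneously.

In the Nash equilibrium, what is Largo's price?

Mine Largo's profit: π = q_{Largo}(337 − 2q_{Largo} − q_{Nadir}) − 94q_{Largo}.
∂π/∂q_{Largo} = 243 − 4q_{Largo} − q_{Nadir} = 0 ⇒ q_{Largo} = 60.75 − 0.25q_{Nadir}.
By symmetry q_{Nadir} = q_{Largo}; substituting into the reaction function, 1.25q_{Largo} = 60.75 and q_{Largo} = 48.6.
P_{Largo} = 337 − 2·48.6 − 48.6 = 191.2.

191.2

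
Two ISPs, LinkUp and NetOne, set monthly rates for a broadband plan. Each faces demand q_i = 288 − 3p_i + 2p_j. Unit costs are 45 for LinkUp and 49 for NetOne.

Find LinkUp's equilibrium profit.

11346.75

LinkUp's profit: π = (p_{LinkUp} − 45)(288 − 3p_{LinkUp} + 2p_{NetOne}).
∂π/∂p_{LinkUp} = 423 − 6p_{LinkUp} + 2p_{NetOne} = 0 ⇒ p_{LinkUp} = 70.5 + (1/3)p_{NetOne}.
Similarly p_{NetOne} = 72.5 + (1/3)p_{LinkUp}.
Plugging p_{NetOne} into LinkUp's best response: p_{LinkUp} = 70.5 + (1/3)(72.5 + (1/3)p_{LinkUp}) ⇒ (8/9)p_{LinkUp} = 284/3, so p_{LinkUp} = 106.5.
Then p_{NetOne} = 72.5 + (1/3)·106.5 = 108.
q_{LinkUp} = 288 − 3·106.5 + 2·108 = 184.5.
Profit = (106.5 − 45)·184.5 = 11346.75.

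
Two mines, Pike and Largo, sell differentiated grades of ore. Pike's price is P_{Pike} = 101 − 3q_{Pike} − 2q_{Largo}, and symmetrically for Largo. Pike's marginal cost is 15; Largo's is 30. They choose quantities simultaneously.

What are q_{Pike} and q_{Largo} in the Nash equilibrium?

Mine Pike's profit: π = q_{Pike}(101 − 3q_{Pike} − 2q_{Largo}) − 15q_{Pike}.
∂π/∂q_{Pike} = 86 − 6q_{Pike} − 2q_{Largo} = 0 ⇒ q_{Pike} = 43/3 − (1/3)q_{Largo}.
Similarly q_{Largo} = 71/6 − (1/3)q_{Pike}.
Solving the two reaction functions simultaneously: (1 − (−1/3)(−1/3))q_{Pike} = 43/3 − (1/3)·(71/6), so (8/9)q_{Pike} = 187/18 and q_{Pike} = 11.6875.
Then q_{Largo} = 71/6 − (1/3)·11.6875 = 7.9375.

11.6875, 7.9375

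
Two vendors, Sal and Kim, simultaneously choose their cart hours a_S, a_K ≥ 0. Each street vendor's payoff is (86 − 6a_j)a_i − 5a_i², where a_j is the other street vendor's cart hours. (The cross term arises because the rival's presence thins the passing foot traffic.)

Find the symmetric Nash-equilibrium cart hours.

Sal's payoff is (86 − 6a_K)a_S − 5a_S².
∂π/∂a_S = 86 − 6a_K − 10a_S = 0, so a_S = 8.6 − 0.6a_K.
By symmetry a_K = a_S; substituting into the reaction function, 1.6a_S = 8.6 and a_S = 5.375.

5.375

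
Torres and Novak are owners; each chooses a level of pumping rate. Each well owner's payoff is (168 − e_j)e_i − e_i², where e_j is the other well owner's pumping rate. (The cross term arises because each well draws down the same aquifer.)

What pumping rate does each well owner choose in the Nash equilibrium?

56

Torres's payoff is (168 − e_N)e_T − e_T².
∂π/∂e_T = 168 − e_N − 2e_T = 0, so e_T = 84 − 0.5e_N.
By symmetry e_N = e_T; substituting into the reaction function, 1.5e_T = 84 and e_T = 56.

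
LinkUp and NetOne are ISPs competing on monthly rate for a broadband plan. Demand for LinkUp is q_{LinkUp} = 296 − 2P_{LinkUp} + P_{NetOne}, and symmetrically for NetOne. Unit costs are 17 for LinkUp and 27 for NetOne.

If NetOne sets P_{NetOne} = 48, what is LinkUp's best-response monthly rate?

LinkUp's profit: π = (P_{LinkUp} − 17)(296 − 2P_{LinkUp} + P_{NetOne}).
∂π/∂P_{LinkUp} = 330 − 4P_{LinkUp} + P_{NetOne} = 0 ⇒ P_{LinkUp} = 82.5 + 0.25P_{NetOne}.
At P_{NetOne} = 48: P_{LinkUp} = 82.5 + 0.25·48 = 94.5.

94.5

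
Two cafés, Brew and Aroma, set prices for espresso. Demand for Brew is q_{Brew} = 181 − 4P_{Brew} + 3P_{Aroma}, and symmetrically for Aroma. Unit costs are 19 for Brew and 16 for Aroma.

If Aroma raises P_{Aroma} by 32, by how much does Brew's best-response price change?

Brew's profit: π = (P_{Brew} − 19)(181 − 4P_{Brew} + 3P_{Aroma}).
∂π/∂P_{Brew} = 257 − 8P_{Brew} + 3P_{Aroma} = 0 ⇒ P_{Brew} = 32.125 + 0.375P_{Aroma}.
The reaction-function slope is 0.375, so a 32-unit rise in P_{Aroma} moves P_{Brew} by 0.375 × 32 = 12. Brew's best response rises — the actions are strategic complements.

12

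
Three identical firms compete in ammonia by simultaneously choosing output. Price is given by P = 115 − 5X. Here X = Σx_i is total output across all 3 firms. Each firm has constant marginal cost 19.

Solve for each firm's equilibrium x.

4.8

A representative firm's profit is π_i = x_i(115 − 5X) − 19x_i, with X = x_i + Σ_{j≠i} x_j.
First-order condition: 96 − 10x_i − 5Σ_{j≠i} x_j = 0.
In a symmetric equilibrium every firm chooses the same x, so Σ_{j≠i} x_j = 2x. The condition becomes 96 − 20x = 0, giving x = 96/20 = 4.8.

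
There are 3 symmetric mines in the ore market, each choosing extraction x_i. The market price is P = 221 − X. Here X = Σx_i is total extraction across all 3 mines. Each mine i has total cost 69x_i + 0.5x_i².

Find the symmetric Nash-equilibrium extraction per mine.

A representative mine's profit is π_i = x_i(221 − X) − 69x_i − 0.5x_i², with X = x_i + Σ_{j≠i} x_j.
First-order condition: 152 − 3x_i − Σ_{j≠i} x_j = 0.
With identical mines, set every x_j = x: then 152 − 3x − 2x = 0, i.e. x = 152/5 = 30.4.

30.4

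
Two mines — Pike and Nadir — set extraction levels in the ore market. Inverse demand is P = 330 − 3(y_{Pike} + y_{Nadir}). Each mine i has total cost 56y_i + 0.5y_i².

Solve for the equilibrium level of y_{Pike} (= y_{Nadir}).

Mine Pike's profit: π = y_{Pike}(330 − 3(y_{Pike} + y_{Nadir})) − 56y_{Pike} − 0.5y_{Pike}².
∂π/∂y_{Pike} = 274 − 7y_{Pike} − 3y_{Nadir} = 0, so y_{Pike} = 274/7 − (3/7)y_{Nadir}.
By symmetry y_{Nadir} = y_{Pike}; substituting into the reaction function, (10/7)y_{Pike} = 274/7 and y_{Pike} = 27.4.

27.4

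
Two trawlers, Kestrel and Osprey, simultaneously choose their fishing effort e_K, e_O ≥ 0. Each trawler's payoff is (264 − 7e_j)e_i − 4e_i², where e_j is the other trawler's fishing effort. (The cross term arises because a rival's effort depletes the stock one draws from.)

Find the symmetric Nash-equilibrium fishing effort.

Kestrel's payoff is (264 − 7e_O)e_K − 4e_K².
∂π/∂e_K = 264 − 7e_O − 8e_K = 0, so e_K = 33 − 0.875e_O.
By symmetry e_O = e_K; substituting into the reaction function, 1.875e_K = 33 and e_K = 17.6.

17.6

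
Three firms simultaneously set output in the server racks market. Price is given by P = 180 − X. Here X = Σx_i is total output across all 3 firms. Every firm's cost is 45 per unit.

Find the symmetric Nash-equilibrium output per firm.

33.75

A representative firm's profit is π_i = x_i(180 − X) − 45x_i, with X = x_i + Σ_{j≠i} x_j.
First-order condition: 135 − 2x_i − Σ_{j≠i} x_j = 0.
With identical firms, set every x_j = x: then 135 − 2x − 2x = 0, i.e. x = 135/4 = 33.75.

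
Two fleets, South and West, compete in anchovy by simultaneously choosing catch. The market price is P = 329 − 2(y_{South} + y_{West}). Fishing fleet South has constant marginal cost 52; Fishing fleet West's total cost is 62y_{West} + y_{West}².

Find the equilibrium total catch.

Fishing fleet South's profit: π = y_{South}(329 − 2(y_{South} + y_{West})) − 52y_{South}.
∂π/∂y_{South} = 277 − 4y_{South} − 2y_{West} = 0, so y_{South} = 69.25 − 0.5y_{West}.
For West: ∂π/∂y_{West} = 267 − 6y_{West} − 2y_{South} = 0 ⇒ y_{West} = 44.5 − (1/3)y_{South}.
Solving the two reaction functions simultaneously: (1 − (−0.5)(−1/3))y_{South} = 69.25 − 0.5·44.5, so (5/6)y_{South} = 47 and y_{South} = 56.4.
Then y_{West} = 44.5 − (1/3)·56.4 = 25.7.
Total catch: 56.4 + 25.7 = 82.1.

82.1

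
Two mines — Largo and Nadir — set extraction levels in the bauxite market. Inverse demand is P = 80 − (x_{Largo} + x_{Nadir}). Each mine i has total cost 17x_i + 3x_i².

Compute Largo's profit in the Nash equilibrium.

196

Mine Largo's profit: π = x_{Largo}(80 − (x_{Largo} + x_{Nadir})) − 17x_{Largo} − 3x_{Largo}².
∂π/∂x_{Largo} = 63 − 8x_{Largo} − x_{Nadir} = 0, so x_{Largo} = 7.875 − 0.125x_{Nadir}.
The game is symmetric, so in equilibrium x_{Nadir} = x_{Largo}: the reaction function gives 1.125x_{Largo} = 7.875, hence x_{Largo} = 7.
Price P = 80 − 14 = 66.
Largo's profit: (66 − 17)·7 − 3(7)² = 196.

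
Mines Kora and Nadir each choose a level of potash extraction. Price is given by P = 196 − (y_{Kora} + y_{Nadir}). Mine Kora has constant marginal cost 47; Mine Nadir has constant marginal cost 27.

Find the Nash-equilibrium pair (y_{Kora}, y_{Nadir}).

Mine Kora's profit: π = y_{Kora}(196 − (y_{Kora} + y_{Nadir})) − 47y_{Kora}.
∂π/∂y_{Kora} = 149 − 2y_{Kora} − y_{Nadir} = 0, so y_{Kora} = 74.5 − 0.5y_{Nadir}.
By the same steps for Nadir: y_{Nadir} = 84.5 − 0.5y_{Kora}.
Substituting the second reaction function into the first: y_{Kora} = 74.5 − 0.5(84.5 − 0.5y_{Kora}), which gives 0.75y_{Kora} = 32.25 ⇒ y_{Kora} = 43.
Then y_{Nadir} = 84.5 − 0.5·43 = 63.

43, 63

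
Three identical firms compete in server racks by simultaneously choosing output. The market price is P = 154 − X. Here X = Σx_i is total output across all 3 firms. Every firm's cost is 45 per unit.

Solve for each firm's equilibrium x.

27.25

A representative firm's profit is π_i = x_i(154 − X) − 45x_i, with X = x_i + Σ_{j≠i} x_j.
First-order condition: 109 − 2x_i − Σ_{j≠i} x_j = 0.
With identical firms, set every x_j = x: then 109 − 2x − 2x = 0, i.e. x = 109/4 = 27.25.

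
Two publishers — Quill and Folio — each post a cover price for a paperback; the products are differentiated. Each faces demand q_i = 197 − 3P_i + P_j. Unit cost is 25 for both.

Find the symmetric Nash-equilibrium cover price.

Quill's profit: π = (P_{Quill} − 25)(197 − 3P_{Quill} + P_{Folio}).
∂π/∂P_{Quill} = 272 − 6P_{Quill} + P_{Folio} = 0 ⇒ P_{Quill} = 136/3 + (1/6)P_{Folio}.
The game is symmetric, so in equilibrium P_{Folio} = P_{Quill}: the reaction function gives (5/6)P_{Quill} = 136/3, hence P_{Quill} = 54.4.

54.4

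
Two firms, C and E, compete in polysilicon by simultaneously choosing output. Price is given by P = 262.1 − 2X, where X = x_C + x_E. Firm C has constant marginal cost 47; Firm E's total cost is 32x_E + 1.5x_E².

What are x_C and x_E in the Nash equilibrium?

43.5625, 20.425

Firm C's profit: π = x_C(262.1 − 2(x_C + x_E)) − 47x_C.
∂π/∂x_C = 215.1 − 4x_C − 2x_E = 0, so x_C = 53.775 − 0.5x_E.
For E: ∂π/∂x_E = 230.1 − 7x_E − 2x_C = 0 ⇒ x_E = 2301/70 − (2/7)x_C.
Solving the two reaction functions simultaneously: (1 − (−0.5)(−2/7))x_C = 53.775 − 0.5·(2301/70), so (6/7)x_C = 2091/56 and x_C = 43.5625.
Then x_E = 2301/70 − (2/7)·43.5625 = 20.425.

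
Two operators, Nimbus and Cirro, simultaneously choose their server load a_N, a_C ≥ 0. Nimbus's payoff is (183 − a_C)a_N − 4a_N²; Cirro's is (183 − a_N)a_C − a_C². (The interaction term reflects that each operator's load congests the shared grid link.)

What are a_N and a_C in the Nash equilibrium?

12.2, 85.4

Expanding Nimbus's payoff: 183a_N − a_Ca_N − 4a_N².
∂π/∂a_N = 183 − a_C − 8a_N = 0, so a_N = 22.875 − 0.125a_C.
Likewise for Cirro: a_C = 91.5 − 0.5a_N.
Plugging a_C into Nimbus's best response: a_N = 22.875 − 0.125(91.5 − 0.5a_N) ⇒ 0.9375a_N = 11.4375, so a_N = 12.2.
Then a_C = 91.5 − 0.5·12.2 = 85.4.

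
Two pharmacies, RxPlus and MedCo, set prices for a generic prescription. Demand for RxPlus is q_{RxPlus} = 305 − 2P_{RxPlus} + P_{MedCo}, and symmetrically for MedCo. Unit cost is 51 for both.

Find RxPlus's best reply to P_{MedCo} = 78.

RxPlus's profit: π = (P_{RxPlus} − 51)(305 − 2P_{RxPlus} + P_{MedCo}).
∂π/∂P_{RxPlus} = 407 − 4P_{RxPlus} + P_{MedCo} = 0 ⇒ P_{RxPlus} = 101.75 + 0.25P_{MedCo}.
At P_{MedCo} = 78: P_{RxPlus} = 101.75 + 0.25·78 = 121.25.

121.25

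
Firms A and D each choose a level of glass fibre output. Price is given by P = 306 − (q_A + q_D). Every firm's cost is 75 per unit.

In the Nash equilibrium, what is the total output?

154

Firm A's profit: π = q_A(306 − (q_A + q_D)) − 75q_A.
∂π/∂q_A = 231 − 2q_A − q_D = 0, so q_A = 115.5 − 0.5q_D.
Setting q_A = q_D in the reaction function: q_A = 115.5 − 0.5q_A, so q_A = 115.5 / 1.5 = 77.
Total output: 77 + 77 = 154.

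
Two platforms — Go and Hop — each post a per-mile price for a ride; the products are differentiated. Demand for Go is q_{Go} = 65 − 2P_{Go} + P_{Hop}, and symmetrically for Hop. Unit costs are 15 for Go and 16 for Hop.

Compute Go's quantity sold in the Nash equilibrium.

33.6

Go's profit: π = (P_{Go} − 15)(65 − 2P_{Go} + P_{Hop}).
∂π/∂P_{Go} = 95 − 4P_{Go} + P_{Hop} = 0 ⇒ P_{Go} = 23.75 + 0.25P_{Hop}.
Similarly P_{Hop} = 24.25 + 0.25P_{Go}.
Solving the two reaction functions simultaneously: (1 − (0.25)(0.25))P_{Go} = 23.75 + 0.25·24.25, so 0.9375P_{Go} = 29.8125 and P_{Go} = 31.8.
Then P_{Hop} = 24.25 + 0.25·31.8 = 32.2.
q_{Go} = 65 − 2·31.8 + 32.2 = 33.6.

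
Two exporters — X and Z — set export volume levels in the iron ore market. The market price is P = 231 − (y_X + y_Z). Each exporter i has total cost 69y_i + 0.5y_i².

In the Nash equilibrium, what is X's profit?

Exporter X's profit: π = y_X(231 − (y_X + y_Z)) − 69y_X − 0.5y_X².
∂π/∂y_X = 162 − 3y_X − y_Z = 0, so y_X = 54 − (1/3)y_Z.
The game is symmetric, so in equilibrium y_Z = y_X: the reaction function gives (4/3)y_X = 54, hence y_X = 40.5.
Price P = 231 − 81 = 150.
X's profit: (150 − 69)·40.5 − 0.5(40.5)² = 2460.375.

2460.375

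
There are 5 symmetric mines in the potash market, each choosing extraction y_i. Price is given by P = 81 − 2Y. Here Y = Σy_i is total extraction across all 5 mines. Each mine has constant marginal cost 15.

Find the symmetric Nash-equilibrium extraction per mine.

A representative mine's profit is π_i = y_i(81 − 2Y) − 15y_i, with Y = y_i + Σ_{j≠i} y_j.
First-order condition: 66 − 4y_i − 2Σ_{j≠i} y_j = 0.
In a symmetric equilibrium every mine chooses the same y, so Σ_{j≠i} y_j = 4y. The condition becomes 66 − 12y = 0, giving y = 66/12 = 5.5.

5.5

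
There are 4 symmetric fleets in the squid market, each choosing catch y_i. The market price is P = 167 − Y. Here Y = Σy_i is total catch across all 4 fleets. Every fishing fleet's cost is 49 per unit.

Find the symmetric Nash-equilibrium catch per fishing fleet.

23.6

A representative fishing fleet's profit is π_i = y_i(167 − Y) − 49y_i, with Y = y_i + Σ_{j≠i} y_j.
First-order condition: 118 − 2y_i − Σ_{j≠i} y_j = 0.
With identical fishing fleets, set every y_j = y: then 118 − 2y − 3y = 0, i.e. y = 118/5 = 23.6.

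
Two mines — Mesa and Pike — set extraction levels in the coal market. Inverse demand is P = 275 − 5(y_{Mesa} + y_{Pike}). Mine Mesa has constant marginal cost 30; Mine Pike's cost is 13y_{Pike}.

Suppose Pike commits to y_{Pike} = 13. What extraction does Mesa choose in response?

18

Mine Mesa's profit: π = y_{Mesa}(275 − 5(y_{Mesa} + y_{Pike})) − 30y_{Mesa}.
∂π/∂y_{Mesa} = 245 − 10y_{Mesa} − 5y_{Pike} = 0, so y_{Mesa} = 24.5 − 0.5y_{Pike}.
At y_{Pike} = 13: y_{Mesa} = 24.5 − 0.5·13 = 18.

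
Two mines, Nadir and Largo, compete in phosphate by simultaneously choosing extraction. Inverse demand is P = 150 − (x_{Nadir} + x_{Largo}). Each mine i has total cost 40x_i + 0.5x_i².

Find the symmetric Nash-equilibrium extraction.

Mine Nadir's profit: π = x_{Nadir}(150 − (x_{Nadir} + x_{Largo})) − 40x_{Nadir} − 0.5x_{Nadir}².
∂π/∂x_{Nadir} = 110 − 3x_{Nadir} − x_{Largo} = 0, so x_{Nadir} = 110/3 − (1/3)x_{Largo}.
Setting x_{Nadir} = x_{Largo} in the reaction function: x_{Nadir} = 110/3 − (1/3)x_{Nadir}, so x_{Nadir} = (110/3) / (4/3) = 27.5.

27.5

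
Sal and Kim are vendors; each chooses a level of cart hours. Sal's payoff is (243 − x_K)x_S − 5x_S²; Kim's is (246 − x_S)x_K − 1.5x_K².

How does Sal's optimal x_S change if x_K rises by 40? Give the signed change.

Expanding Sal's payoff: 243x_S − x_Kx_S − 5x_S².
∂π/∂x_S = 243 − x_K − 10x_S = 0, so x_S = 24.3 − 0.1x_K.
The reaction-function slope is −0.1, so a 40-unit rise in x_K moves x_S by −0.1 × 40 = −4. Sal's best response falls — the actions are strategic substitutes.

-4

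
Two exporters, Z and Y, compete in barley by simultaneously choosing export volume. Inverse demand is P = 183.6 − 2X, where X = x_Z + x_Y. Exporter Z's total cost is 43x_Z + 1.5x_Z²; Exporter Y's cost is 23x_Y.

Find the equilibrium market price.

93.25

Exporter Z's profit: π = x_Z(183.6 − 2(x_Z + x_Y)) − 43x_Z − 1.5x_Z².
∂π/∂x_Z = 140.6 − 7x_Z − 2x_Y = 0, so x_Z = 703/35 − (2/7)x_Y.
For Y: ∂π/∂x_Y = 160.6 − 4x_Y − 2x_Z = 0 ⇒ x_Y = 40.15 − 0.5x_Z.
Plugging x_Y into Z's best response: x_Z = 703/35 − (2/7)(40.15 − 0.5x_Z) ⇒ (6/7)x_Z = 603/70, so x_Z = 10.05.
Then x_Y = 40.15 − 0.5·10.05 = 35.125.
Equilibrium price: P = 183.6 − 2·45.175 = 93.25.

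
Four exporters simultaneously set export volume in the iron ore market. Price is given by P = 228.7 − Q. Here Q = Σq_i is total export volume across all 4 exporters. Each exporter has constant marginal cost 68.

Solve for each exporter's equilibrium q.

32.14

A representative exporter's profit is π_i = q_i(228.7 − Q) − 68q_i, with Q = q_i + Σ_{j≠i} q_j.
First-order condition: 160.7 − 2q_i − Σ_{j≠i} q_j = 0.
Imposing symmetry (q_j = q for all j) turns Σ_{j≠i} q_j into 3q, so 160.7 = 5q and q = 32.14.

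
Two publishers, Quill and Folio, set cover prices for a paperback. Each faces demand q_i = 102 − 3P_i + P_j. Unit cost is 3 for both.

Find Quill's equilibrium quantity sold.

Quill's profit: π = (P_{Quill} − 3)(102 − 3P_{Quill} + P_{Folio}).
∂π/∂P_{Quill} = 111 − 6P_{Quill} + P_{Folio} = 0 ⇒ P_{Quill} = 18.5 + (1/6)P_{Folio}.
Setting P_{Quill} = P_{Folio} in the reaction function: P_{Quill} = 18.5 + (1/6)P_{Quill}, so P_{Quill} = 18.5 / (5/6) = 22.2.
q_{Quill} = 102 − 3·22.2 + 22.2 = 57.6.

57.6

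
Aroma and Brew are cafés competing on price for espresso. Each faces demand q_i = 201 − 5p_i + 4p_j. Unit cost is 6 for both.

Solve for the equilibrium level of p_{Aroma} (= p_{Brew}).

Aroma's profit: π = (p_{Aroma} − 6)(201 − 5p_{Aroma} + 4p_{Brew}).
∂π/∂p_{Aroma} = 231 − 10p_{Aroma} + 4p_{Brew} = 0 ⇒ p_{Aroma} = 23.1 + 0.4p_{Brew}.
The game is symmetric, so in equilibrium p_{Brew} = p_{Aroma}: the reaction function gives 0.6p_{Aroma} = 23.1, hence p_{Aroma} = 38.5.

38.5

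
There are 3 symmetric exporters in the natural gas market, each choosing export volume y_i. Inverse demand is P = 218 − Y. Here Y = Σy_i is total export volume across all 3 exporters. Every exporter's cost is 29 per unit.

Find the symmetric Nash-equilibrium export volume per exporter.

47.25

A representative exporter's profit is π_i = y_i(218 − Y) − 29y_i, with Y = y_i + Σ_{j≠i} y_j.
First-order condition: 189 − 2y_i − Σ_{j≠i} y_j = 0.
Imposing symmetry (y_j = y for all j) turns Σ_{j≠i} y_j into 2y, so 189 = 4y and y = 47.25.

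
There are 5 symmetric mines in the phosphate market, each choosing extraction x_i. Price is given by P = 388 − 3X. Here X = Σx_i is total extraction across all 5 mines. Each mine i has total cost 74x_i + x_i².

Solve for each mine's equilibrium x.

A representative mine's profit is π_i = x_i(388 − 3X) − 74x_i − x_i², with X = x_i + Σ_{j≠i} x_j.
First-order condition: 314 − 8x_i − 3Σ_{j≠i} x_j = 0.
In a symmetric equilibrium every mine chooses the same x, so Σ_{j≠i} x_j = 4x. The condition becomes 314 − 20x = 0, giving x = 314/20 = 15.7.

15.7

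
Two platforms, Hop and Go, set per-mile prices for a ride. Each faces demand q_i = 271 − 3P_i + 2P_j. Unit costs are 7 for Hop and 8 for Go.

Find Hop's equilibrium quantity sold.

198.5625

Hop's profit: π = (P_{Hop} − 7)(271 − 3P_{Hop} + 2P_{Go}).
∂π/∂P_{Hop} = 292 − 6P_{Hop} + 2P_{Go} = 0 ⇒ P_{Hop} = 146/3 + (1/3)P_{Go}.
Similarly P_{Go} = 295/6 + (1/3)P_{Hop}.
Plugging P_{Go} into Hop's best response: P_{Hop} = 146/3 + (1/3)(295/6 + (1/3)P_{Hop}) ⇒ (8/9)P_{Hop} = 1171/18, so P_{Hop} = 73.1875.
Then P_{Go} = 295/6 + (1/3)·73.1875 = 73.5625.
q_{Hop} = 271 − 3·73.1875 + 2·73.5625 = 198.5625.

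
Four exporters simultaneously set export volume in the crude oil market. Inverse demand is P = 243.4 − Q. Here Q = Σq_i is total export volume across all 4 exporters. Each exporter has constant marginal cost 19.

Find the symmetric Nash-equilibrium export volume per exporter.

A representative exporter's profit is π_i = q_i(243.4 − Q) − 19q_i, with Q = q_i + Σ_{j≠i} q_j.
First-order condition: 224.4 − 2q_i − Σ_{j≠i} q_j = 0.
Imposing symmetry (q_j = q for all j) turns Σ_{j≠i} q_j into 3q, so 224.4 = 5q and q = 44.88.

44.88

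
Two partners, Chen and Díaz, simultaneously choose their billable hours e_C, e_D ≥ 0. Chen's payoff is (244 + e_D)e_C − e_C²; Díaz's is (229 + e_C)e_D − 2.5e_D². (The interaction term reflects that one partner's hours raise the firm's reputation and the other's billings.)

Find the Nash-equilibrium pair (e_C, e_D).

Expanding Chen's payoff: 244e_C + e_De_C − e_C².
∂π/∂e_C = 244 + e_D − 2e_C = 0, so e_C = 122 + 0.5e_D.
Likewise for Díaz: e_D = 45.8 + 0.2e_C.
Substituting the second reaction function into the first: e_C = 122 + 0.5(45.8 + 0.2e_C), which gives 0.9e_C = 144.9 ⇒ e_C = 161.
Then e_D = 45.8 + 0.2·161 = 78.

161, 78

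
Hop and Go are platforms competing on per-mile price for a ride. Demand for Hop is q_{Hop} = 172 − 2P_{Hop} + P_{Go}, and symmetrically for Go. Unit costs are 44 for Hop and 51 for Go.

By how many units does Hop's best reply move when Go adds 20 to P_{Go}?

Hop's profit: π = (P_{Hop} − 44)(172 − 2P_{Hop} + P_{Go}).
∂π/∂P_{Hop} = 260 − 4P_{Hop} + P_{Go} = 0 ⇒ P_{Hop} = 65 + 0.25P_{Go}.
The reaction-function slope is 0.25, so a 20-unit rise in P_{Go} moves P_{Hop} by 0.25 × 20 = 5. Hop's best response rises — the actions are strategic complements.

5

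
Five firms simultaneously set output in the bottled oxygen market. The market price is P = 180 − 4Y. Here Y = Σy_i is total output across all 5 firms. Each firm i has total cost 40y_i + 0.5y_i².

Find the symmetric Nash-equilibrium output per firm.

5.6

A representative firm's profit is π_i = y_i(180 − 4Y) − 40y_i − 0.5y_i², with Y = y_i + Σ_{j≠i} y_j.
First-order condition: 140 − 9y_i − 4Σ_{j≠i} y_j = 0.
Imposing symmetry (y_j = y for all j) turns Σ_{j≠i} y_j into 4y, so 140 = 25y and y = 5.6.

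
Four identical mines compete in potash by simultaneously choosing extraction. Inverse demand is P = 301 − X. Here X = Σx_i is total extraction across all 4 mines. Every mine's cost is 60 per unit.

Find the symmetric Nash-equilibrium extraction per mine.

48.2

A representative mine's profit is π_i = x_i(301 − X) − 60x_i, with X = x_i + Σ_{j≠i} x_j.
First-order condition: 241 − 2x_i − Σ_{j≠i} x_j = 0.
With identical mines, set every x_j = x: then 241 − 2x − 3x = 0, i.e. x = 241/5 = 48.2.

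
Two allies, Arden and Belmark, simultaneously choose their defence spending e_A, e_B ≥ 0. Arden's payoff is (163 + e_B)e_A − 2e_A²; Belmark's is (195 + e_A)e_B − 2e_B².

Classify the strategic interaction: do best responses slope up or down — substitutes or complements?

Expanding Arden's payoff: 163e_A + e_Be_A − 2e_A².
∂π/∂e_A = 163 + e_B − 4e_A = 0, so e_A = 40.75 + 0.25e_B.
The best-response slope de_A/de_B = 0.25 > 0: the reaction function is upward-sloping, so the choices are strategic complements.

strategic complements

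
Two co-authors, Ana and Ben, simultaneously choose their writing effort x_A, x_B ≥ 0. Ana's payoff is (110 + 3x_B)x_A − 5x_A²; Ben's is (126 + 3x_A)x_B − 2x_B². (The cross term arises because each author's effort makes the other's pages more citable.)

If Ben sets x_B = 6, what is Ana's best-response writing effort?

Expanding Ana's payoff: 110x_A + 3x_Bx_A − 5x_A².
∂π/∂x_A = 110 + 3x_B − 10x_A = 0, so x_A = 11 + 0.3x_B.
At x_B = 6: x_A = 11 + 0.3·6 = 12.8.

12.8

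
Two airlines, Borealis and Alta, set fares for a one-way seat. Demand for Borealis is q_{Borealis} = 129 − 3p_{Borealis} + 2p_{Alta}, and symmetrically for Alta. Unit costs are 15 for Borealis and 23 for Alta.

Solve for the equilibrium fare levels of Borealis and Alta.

Borealis's profit: π = (p_{Borealis} − 15)(129 − 3p_{Borealis} + 2p_{Alta}).
∂π/∂p_{Borealis} = 174 − 6p_{Borealis} + 2p_{Alta} = 0 ⇒ p_{Borealis} = 29 + (1/3)p_{Alta}.
Similarly p_{Alta} = 33 + (1/3)p_{Borealis}.
Solving the two reaction functions simultaneously: (1 − (1/3)(1/3))p_{Borealis} = 29 + (1/3)·33, so (8/9)p_{Borealis} = 40 and p_{Borealis} = 45.
Then p_{Alta} = 33 + (1/3)·45 = 48.

45, 48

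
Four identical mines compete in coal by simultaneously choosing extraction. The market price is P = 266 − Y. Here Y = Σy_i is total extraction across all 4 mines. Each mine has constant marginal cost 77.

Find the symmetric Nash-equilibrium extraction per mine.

37.8

A representative mine's profit is π_i = y_i(266 − Y) − 77y_i, with Y = y_i + Σ_{j≠i} y_j.
First-order condition: 189 − 2y_i − Σ_{j≠i} y_j = 0.
With identical mines, set every y_j = y: then 189 − 2y − 3y = 0, i.e. y = 189/5 = 37.8.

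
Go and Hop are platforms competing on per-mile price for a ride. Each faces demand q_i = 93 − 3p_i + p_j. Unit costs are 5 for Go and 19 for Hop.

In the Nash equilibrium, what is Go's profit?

Go's profit: π = (p_{Go} − 5)(93 − 3p_{Go} + p_{Hop}).
∂π/∂p_{Go} = 108 − 6p_{Go} + p_{Hop} = 0 ⇒ p_{Go} = 18 + (1/6)p_{Hop}.
Similarly p_{Hop} = 25 + (1/6)p_{Go}.
Solving the two reaction functions simultaneously: (1 − (1/6)(1/6))p_{Go} = 18 + (1/6)·25, so (35/36)p_{Go} = 133/6 and p_{Go} = 22.8.
Then p_{Hop} = 25 + (1/6)·22.8 = 28.8.
q_{Go} = 93 − 3·22.8 + 28.8 = 53.4.
Profit = (22.8 − 5)·53.4 = 950.52.

950.52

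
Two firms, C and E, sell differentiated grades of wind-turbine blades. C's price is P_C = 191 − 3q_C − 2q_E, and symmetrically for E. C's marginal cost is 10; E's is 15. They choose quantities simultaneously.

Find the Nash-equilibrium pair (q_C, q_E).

Firm C's profit: π = q_C(191 − 3q_C − 2q_E) − 10q_C.
∂π/∂q_C = 181 − 6q_C − 2q_E = 0 ⇒ q_C = 181/6 − (1/3)q_E.
Similarly q_E = 88/3 − (1/3)q_C.
Substituting the second reaction function into the first: q_C = 181/6 − (1/3)(88/3 − (1/3)q_C), which gives (8/9)q_C = 367/18 ⇒ q_C = 22.9375.
Then q_E = 88/3 − (1/3)·22.9375 = 21.6875.

22.9375, 21.6875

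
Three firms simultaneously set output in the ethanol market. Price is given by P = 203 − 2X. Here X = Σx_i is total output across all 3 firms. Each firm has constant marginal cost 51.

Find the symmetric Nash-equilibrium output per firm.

A representative firm's profit is π_i = x_i(203 − 2X) − 51x_i, with X = x_i + Σ_{j≠i} x_j.
First-order condition: 152 − 4x_i − 2Σ_{j≠i} x_j = 0.
Imposing symmetry (x_j = x for all j) turns Σ_{j≠i} x_j into 2x, so 152 = 8x and x = 19.

19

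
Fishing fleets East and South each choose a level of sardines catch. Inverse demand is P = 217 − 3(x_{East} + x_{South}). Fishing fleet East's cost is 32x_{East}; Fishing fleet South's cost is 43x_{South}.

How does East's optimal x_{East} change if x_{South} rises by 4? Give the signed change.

-2

Fishing fleet East's profit: π = x_{East}(217 − 3(x_{East} + x_{South})) − 32x_{East}.
∂π/∂x_{East} = 185 − 6x_{East} − 3x_{South} = 0, so x_{East} = 185/6 − 0.5x_{South}.
The reaction-function slope is −0.5, so a 4-unit rise in x_{South} moves x_{East} by −0.5 × 4 = −2. East's best response falls — the actions are strategic substitutes.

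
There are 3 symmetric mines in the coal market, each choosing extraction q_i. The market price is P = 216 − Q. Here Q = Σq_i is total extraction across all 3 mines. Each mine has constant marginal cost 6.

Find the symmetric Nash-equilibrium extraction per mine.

52.5

A representative mine's profit is π_i = q_i(216 − Q) − 6q_i, with Q = q_i + Σ_{j≠i} q_j.
First-order condition: 210 − 2q_i − Σ_{j≠i} q_j = 0.
With identical mines, set every q_j = q: then 210 − 2q − 2q = 0, i.e. q = 210/4 = 52.5.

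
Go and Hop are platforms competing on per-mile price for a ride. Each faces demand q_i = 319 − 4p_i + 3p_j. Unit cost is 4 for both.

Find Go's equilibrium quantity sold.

252

Go's profit: π = (p_{Go} − 4)(319 − 4p_{Go} + 3p_{Hop}).
∂π/∂p_{Go} = 335 − 8p_{Go} + 3p_{Hop} = 0 ⇒ p_{Go} = 41.875 + 0.375p_{Hop}.
By symmetry p_{Hop} = p_{Go}; substituting into the reaction function, 0.625p_{Go} = 41.875 and p_{Go} = 67.
q_{Go} = 319 − 4·67 + 3·67 = 252.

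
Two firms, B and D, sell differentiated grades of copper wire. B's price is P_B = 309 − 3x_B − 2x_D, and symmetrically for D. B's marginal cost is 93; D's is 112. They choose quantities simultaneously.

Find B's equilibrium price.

Firm B's profit: π = x_B(309 − 3x_B − 2x_D) − 93x_B.
∂π/∂x_B = 216 − 6x_B − 2x_D = 0 ⇒ x_B = 36 − (1/3)x_D.
Similarly x_D = 197/6 − (1/3)x_B.
Solving the two reaction functions simultaneously: (1 − (−1/3)(−1/3))x_B = 36 − (1/3)·(197/6), so (8/9)x_B = 451/18 and x_B = 28.1875.
Then x_D = 197/6 − (1/3)·28.1875 = 23.4375.
P_B = 309 − 3·28.1875 − 2·23.4375 = 177.5625.

177.5625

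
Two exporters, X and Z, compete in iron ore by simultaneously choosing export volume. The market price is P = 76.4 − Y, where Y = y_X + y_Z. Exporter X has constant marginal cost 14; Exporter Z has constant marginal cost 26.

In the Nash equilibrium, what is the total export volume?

Exporter X's profit: π = y_X(76.4 − (y_X + y_Z)) − 14y_X.
∂π/∂y_X = 62.4 − 2y_X − y_Z = 0, so y_X = 31.2 − 0.5y_Z.
By the same steps for Z: y_Z = 25.2 − 0.5y_X.
Substituting the second reaction function into the first: y_X = 31.2 − 0.5(25.2 − 0.5y_X), which gives 0.75y_X = 18.6 ⇒ y_X = 24.8.
Then y_Z = 25.2 − 0.5·24.8 = 12.8.
Total export volume: 24.8 + 12.8 = 37.6.

37.6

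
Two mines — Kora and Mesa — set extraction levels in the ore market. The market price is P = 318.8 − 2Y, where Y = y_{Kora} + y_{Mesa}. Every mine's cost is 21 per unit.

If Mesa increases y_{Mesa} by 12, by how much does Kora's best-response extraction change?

-6

Mine Kora's profit: π = y_{Kora}(318.8 − 2(y_{Kora} + y_{Mesa})) − 21y_{Kora}.
∂π/∂y_{Kora} = 297.8 − 4y_{Kora} − 2y_{Mesa} = 0, so y_{Kora} = 74.45 − 0.5y_{Mesa}.
The reaction-function slope is −0.5, so a 12-unit rise in y_{Mesa} moves y_{Kora} by −0.5 × 12 = −6. Kora's best response falls — the actions are strategic substitutes.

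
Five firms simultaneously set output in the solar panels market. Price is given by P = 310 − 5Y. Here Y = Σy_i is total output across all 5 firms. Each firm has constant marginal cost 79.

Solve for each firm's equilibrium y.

7.7

A representative firm's profit is π_i = y_i(310 − 5Y) − 79y_i, with Y = y_i + Σ_{j≠i} y_j.
First-order condition: 231 − 10y_i − 5Σ_{j≠i} y_j = 0.
With identical firms, set every y_j = y: then 231 − 10y − 20y = 0, i.e. y = 231/30 = 7.7.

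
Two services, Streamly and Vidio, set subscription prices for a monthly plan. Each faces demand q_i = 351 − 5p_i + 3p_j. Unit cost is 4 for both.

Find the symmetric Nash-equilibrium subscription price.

53

Streamly's profit: π = (p_{Streamly} − 4)(351 − 5p_{Streamly} + 3p_{Vidio}).
∂π/∂p_{Streamly} = 371 − 10p_{Streamly} + 3p_{Vidio} = 0 ⇒ p_{Streamly} = 37.1 + 0.3p_{Vidio}.
The game is symmetric, so in equilibrium p_{Vidio} = p_{Streamly}: the reaction function gives 0.7p_{Streamly} = 37.1, hence p_{Streamly} = 53.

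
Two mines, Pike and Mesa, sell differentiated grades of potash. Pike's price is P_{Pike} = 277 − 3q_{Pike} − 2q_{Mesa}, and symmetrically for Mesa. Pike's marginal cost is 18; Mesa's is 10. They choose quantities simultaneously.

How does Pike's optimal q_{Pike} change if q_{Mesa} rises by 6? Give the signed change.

Mine Pike's profit: π = q_{Pike}(277 − 3q_{Pike} − 2q_{Mesa}) − 18q_{Pike}.
∂π/∂q_{Pike} = 259 − 6q_{Pike} − 2q_{Mesa} = 0 ⇒ q_{Pike} = 259/6 − (1/3)q_{Mesa}.
The reaction-function slope is −1/3, so a 6-unit rise in q_{Mesa} moves q_{Pike} by −1/3 × 6 = −2. Pike's best response falls — the actions are strategic substitutes.

-2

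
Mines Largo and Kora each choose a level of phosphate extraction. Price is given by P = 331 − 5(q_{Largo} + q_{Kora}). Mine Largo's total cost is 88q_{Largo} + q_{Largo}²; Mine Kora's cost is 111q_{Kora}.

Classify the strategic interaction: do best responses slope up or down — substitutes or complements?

Mine Largo's profit: π = q_{Largo}(331 − 5(q_{Largo} + q_{Kora})) − 88q_{Largo} − q_{Largo}².
∂π/∂q_{Largo} = 243 − 12q_{Largo} − 5q_{Kora} = 0, so q_{Largo} = 20.25 − (5/12)q_{Kora}.
The best-response slope dq_{Largo}/dq_{Kora} = −5/12 < 0: the reaction function is downward-sloping, so the choices are strategic substitutes.

strategic substitutes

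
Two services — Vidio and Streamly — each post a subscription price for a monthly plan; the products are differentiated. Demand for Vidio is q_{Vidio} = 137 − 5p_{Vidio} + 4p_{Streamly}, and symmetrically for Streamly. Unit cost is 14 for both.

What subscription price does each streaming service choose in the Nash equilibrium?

Vidio's profit: π = (p_{Vidio} − 14)(137 − 5p_{Vidio} + 4p_{Streamly}).
∂π/∂p_{Vidio} = 207 − 10p_{Vidio} + 4p_{Streamly} = 0 ⇒ p_{Vidio} = 20.7 + 0.4p_{Streamly}.
Setting p_{Vidio} = p_{Streamly} in the reaction function: p_{Vidio} = 20.7 + 0.4p_{Vidio}, so p_{Vidio} = 20.7 / 0.6 = 34.5.

34.5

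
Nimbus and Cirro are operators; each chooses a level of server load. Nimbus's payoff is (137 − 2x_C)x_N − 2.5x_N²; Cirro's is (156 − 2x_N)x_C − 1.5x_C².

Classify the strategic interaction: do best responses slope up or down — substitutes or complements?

Expanding Nimbus's payoff: 137x_N − 2x_Cx_N − 2.5x_N².
∂π/∂x_N = 137 − 2x_C − 5x_N = 0, so x_N = 27.4 − 0.4x_C.
The best-response slope dx_N/dx_C = −0.4 < 0: the reaction function is downward-sloping, so the choices are strategic substitutes.

strategic substitutes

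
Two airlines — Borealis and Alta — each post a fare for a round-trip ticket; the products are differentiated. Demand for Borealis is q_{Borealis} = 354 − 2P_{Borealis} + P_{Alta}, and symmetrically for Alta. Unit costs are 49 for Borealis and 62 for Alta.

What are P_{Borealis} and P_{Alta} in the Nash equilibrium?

152.4, 157.6

Borealis's profit: π = (P_{Borealis} − 49)(354 − 2P_{Borealis} + P_{Alta}).
∂π/∂P_{Borealis} = 452 − 4P_{Borealis} + P_{Alta} = 0 ⇒ P_{Borealis} = 113 + 0.25P_{Alta}.
Similarly P_{Alta} = 119.5 + 0.25P_{Borealis}.
Solving the two reaction functions simultaneously: (1 − (0.25)(0.25))P_{Borealis} = 113 + 0.25·119.5, so 0.9375P_{Borealis} = 142.875 and P_{Borealis} = 152.4.
Then P_{Alta} = 119.5 + 0.25·152.4 = 157.6.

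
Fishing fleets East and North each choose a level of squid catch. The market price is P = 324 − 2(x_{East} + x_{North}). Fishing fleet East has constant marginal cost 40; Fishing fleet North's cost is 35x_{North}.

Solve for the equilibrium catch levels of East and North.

Fishing fleet East's profit: π = x_{East}(324 − 2(x_{East} + x_{North})) − 40x_{East}.
∂π/∂x_{East} = 284 − 4x_{East} − 2x_{North} = 0, so x_{East} = 71 − 0.5x_{North}.
By the same steps for North: x_{North} = 72.25 − 0.5x_{East}.
Substituting the second reaction function into the first: x_{East} = 71 − 0.5(72.25 − 0.5x_{East}), which gives 0.75x_{East} = 34.875 ⇒ x_{East} = 46.5.
Then x_{North} = 72.25 − 0.5·46.5 = 49.

46.5, 49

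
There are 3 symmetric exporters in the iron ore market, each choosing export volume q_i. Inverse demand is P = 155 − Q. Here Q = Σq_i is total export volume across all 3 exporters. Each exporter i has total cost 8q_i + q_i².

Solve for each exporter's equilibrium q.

A representative exporter's profit is π_i = q_i(155 − Q) − 8q_i − q_i², with Q = q_i + Σ_{j≠i} q_j.
First-order condition: 147 − 4q_i − Σ_{j≠i} q_j = 0.
In a symmetric equilibrium every exporter chooses the same q, so Σ_{j≠i} q_j = 2q. The condition becomes 147 − 6q = 0, giving q = 147/6 = 24.5.

24.5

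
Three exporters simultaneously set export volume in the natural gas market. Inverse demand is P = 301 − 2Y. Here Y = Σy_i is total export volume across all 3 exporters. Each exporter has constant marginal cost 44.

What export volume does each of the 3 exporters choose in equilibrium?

32.125

A representative exporter's profit is π_i = y_i(301 − 2Y) − 44y_i, with Y = y_i + Σ_{j≠i} y_j.
First-order condition: 257 − 4y_i − 2Σ_{j≠i} y_j = 0.
In a symmetric equilibrium every exporter chooses the same y, so Σ_{j≠i} y_j = 2y. The condition becomes 257 − 8y = 0, giving y = 257/8 = 32.125.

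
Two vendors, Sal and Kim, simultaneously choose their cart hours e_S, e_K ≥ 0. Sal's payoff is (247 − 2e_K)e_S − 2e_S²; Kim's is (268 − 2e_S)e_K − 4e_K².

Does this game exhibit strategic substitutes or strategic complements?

strategic substitutes

Expanding Sal's payoff: 247e_S − 2e_Ke_S − 2e_S².
∂π/∂e_S = 247 − 2e_K − 4e_S = 0, so e_S = 61.75 − 0.5e_K.
The best-response slope de_S/de_K = −0.5 < 0: the reaction function is downward-sloping, so the choices are strategic substitutes.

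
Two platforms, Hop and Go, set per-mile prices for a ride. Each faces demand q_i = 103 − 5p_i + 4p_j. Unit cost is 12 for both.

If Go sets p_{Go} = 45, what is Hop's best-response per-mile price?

34.3

Hop's profit: π = (p_{Hop} − 12)(103 − 5p_{Hop} + 4p_{Go}).
∂π/∂p_{Hop} = 163 − 10p_{Hop} + 4p_{Go} = 0 ⇒ p_{Hop} = 16.3 + 0.4p_{Go}.
At p_{Go} = 45: p_{Hop} = 16.3 + 0.4·45 = 34.3.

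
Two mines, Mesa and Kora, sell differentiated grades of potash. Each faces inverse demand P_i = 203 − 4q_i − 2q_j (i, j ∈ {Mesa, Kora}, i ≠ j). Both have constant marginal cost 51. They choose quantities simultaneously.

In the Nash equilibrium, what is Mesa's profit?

Mine Mesa's profit: π = q_{Mesa}(203 − 4q_{Mesa} − 2q_{Kora}) − 51q_{Mesa}.
∂π/∂q_{Mesa} = 152 − 8q_{Mesa} − 2q_{Kora} = 0 ⇒ q_{Mesa} = 19 − 0.25q_{Kora}.
By symmetry q_{Kora} = q_{Mesa}; substituting into the reaction function, 1.25q_{Mesa} = 19 and q_{Mesa} = 15.2.
P_{Mesa} = 203 − 4·15.2 − 2·15.2 = 111.8.
Profit = (111.8 − 51)·15.2 = 924.16.

924.16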